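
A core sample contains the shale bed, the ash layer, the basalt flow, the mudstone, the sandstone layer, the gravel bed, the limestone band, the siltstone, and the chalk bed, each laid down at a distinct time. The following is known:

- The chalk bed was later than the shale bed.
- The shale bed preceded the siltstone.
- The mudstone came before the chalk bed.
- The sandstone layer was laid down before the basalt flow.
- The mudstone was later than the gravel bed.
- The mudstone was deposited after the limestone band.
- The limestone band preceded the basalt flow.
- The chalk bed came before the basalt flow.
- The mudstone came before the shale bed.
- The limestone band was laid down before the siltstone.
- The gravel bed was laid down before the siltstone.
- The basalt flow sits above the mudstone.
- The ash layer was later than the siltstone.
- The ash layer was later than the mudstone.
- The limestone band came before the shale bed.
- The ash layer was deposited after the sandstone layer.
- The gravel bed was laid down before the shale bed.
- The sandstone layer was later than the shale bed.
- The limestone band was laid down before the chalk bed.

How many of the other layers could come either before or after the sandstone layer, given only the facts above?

2

Forced before the sandstone layer: the gravel bed, the limestone band, the mudstone, and the shale bed; forced after the sandstone layer: the ash layer and the basalt flow.
That leaves the chalk bed and the siltstone with no forced order relative to the sandstone layer — 2.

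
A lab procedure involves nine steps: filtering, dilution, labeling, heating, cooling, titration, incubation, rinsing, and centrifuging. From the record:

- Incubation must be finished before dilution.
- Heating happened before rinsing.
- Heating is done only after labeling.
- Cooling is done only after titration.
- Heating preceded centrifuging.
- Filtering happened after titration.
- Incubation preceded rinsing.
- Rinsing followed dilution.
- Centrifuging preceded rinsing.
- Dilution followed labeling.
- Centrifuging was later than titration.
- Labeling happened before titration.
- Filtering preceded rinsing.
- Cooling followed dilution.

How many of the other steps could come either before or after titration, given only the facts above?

3

Forced before titration: labeling; forced after titration: centrifuging, cooling, filtering, and rinsing.
That leaves dilution, heating, and incubation with no forced order relative to titration — 3.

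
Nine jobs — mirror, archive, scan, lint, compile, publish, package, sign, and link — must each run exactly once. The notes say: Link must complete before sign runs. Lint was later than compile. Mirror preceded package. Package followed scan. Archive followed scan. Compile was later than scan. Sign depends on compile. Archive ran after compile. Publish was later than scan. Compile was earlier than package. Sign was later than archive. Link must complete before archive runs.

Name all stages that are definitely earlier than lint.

compile, scan

Directly stated before lint: compile.
Scan reaches lint via scan → compile → lint.
No chain forces sign (or any of the others) ahead of lint.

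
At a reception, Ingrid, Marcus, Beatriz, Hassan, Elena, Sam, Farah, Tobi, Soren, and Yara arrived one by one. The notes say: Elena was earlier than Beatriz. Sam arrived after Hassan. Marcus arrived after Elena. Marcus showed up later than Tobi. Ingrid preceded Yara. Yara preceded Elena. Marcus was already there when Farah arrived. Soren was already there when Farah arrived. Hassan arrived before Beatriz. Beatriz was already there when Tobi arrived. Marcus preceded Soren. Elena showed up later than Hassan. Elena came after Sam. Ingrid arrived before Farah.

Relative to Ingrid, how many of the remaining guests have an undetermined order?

2

Forced after Ingrid: Beatriz, Elena, Farah, Marcus, Soren, Tobi, and Yara.
That leaves Hassan and Sam with no forced order relative to Ingrid — 2.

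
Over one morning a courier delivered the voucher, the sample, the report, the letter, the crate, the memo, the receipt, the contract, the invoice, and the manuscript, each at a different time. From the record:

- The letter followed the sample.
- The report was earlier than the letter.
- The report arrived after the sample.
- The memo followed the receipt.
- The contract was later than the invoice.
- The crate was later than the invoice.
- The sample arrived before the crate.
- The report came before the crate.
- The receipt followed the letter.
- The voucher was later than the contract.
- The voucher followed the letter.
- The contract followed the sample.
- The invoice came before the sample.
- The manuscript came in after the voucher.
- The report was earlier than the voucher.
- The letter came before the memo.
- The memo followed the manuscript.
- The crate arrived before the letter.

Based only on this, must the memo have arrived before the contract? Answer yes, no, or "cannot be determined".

no

Tracing the constraints gives the contract → the voucher → the manuscript → the memo, so the contract must come before the memo.
That means the memo cannot be before the contract.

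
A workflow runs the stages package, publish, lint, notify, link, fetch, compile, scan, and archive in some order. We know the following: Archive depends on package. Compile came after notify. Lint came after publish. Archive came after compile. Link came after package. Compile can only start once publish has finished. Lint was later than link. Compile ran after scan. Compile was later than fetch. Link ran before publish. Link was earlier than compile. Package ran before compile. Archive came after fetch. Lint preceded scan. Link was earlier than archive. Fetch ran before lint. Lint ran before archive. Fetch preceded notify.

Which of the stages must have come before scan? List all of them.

fetch, link, lint, package, publish

Directly stated before scan: lint.
Fetch reaches scan via fetch → lint → scan.
Link reaches scan via link → lint → scan.
Package reaches scan via package → link → lint → scan.
Likewise publish reaches scan by chaining the stated constraints.
No chain forces notify (or any of the others) ahead of scan.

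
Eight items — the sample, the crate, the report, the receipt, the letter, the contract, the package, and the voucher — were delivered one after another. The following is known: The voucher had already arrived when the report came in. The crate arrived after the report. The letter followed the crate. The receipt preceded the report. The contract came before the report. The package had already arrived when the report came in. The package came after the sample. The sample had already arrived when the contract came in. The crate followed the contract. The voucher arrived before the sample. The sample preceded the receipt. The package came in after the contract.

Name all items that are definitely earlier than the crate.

the contract, the package, the receipt, the report, the sample, the voucher

Directly stated before the crate: the contract and the report.
The package reaches the crate via the package → the report → the crate.
The receipt reaches the crate via the receipt → the report → the crate.
The sample reaches the crate via the sample → the contract → the crate.
Likewise the voucher reaches the crate by chaining the stated constraints.
No chain forces the letter ahead of the crate.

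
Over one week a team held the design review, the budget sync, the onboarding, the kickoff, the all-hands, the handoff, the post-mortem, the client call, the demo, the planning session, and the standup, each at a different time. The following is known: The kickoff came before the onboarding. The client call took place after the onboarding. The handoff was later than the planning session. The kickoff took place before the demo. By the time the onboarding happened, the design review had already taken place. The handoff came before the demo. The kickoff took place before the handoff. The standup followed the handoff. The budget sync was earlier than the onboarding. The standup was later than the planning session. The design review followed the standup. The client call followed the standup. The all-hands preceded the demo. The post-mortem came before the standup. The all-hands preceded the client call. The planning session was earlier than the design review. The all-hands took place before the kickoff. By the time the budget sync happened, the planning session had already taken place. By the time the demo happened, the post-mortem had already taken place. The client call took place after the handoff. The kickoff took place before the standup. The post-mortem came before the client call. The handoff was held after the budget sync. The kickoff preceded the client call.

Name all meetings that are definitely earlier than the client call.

the all-hands, the budget sync, the design review, the handoff, the kickoff, the onboarding, the planning session, the post-mortem, the standup

Directly stated before the client call: the all-hands, the handoff, the kickoff, the onboarding, the post-mortem, and the standup.
The budget sync reaches the client call via the budget sync → the onboarding → the client call.
The design review reaches the client call via the design review → the onboarding → the client call.
The planning session reaches the client call via the planning session → the handoff → the client call.
No chain forces the demo ahead of the client call.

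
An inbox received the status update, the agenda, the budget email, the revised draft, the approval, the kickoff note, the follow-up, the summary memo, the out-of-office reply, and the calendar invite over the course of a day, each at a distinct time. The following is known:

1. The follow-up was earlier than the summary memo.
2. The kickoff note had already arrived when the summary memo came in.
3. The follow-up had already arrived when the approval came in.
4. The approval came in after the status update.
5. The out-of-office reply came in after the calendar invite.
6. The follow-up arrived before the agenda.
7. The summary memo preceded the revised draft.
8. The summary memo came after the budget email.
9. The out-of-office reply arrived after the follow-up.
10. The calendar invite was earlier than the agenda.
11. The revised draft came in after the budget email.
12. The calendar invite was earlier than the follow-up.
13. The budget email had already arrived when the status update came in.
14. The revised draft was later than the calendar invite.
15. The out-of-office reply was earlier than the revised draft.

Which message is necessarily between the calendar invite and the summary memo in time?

the follow-up

Tracing the constraints gives the calendar invite → the follow-up → the summary memo, so the follow-up sits after the calendar invite and before the summary memo.
No other message is forced both after the calendar invite and before the summary memo.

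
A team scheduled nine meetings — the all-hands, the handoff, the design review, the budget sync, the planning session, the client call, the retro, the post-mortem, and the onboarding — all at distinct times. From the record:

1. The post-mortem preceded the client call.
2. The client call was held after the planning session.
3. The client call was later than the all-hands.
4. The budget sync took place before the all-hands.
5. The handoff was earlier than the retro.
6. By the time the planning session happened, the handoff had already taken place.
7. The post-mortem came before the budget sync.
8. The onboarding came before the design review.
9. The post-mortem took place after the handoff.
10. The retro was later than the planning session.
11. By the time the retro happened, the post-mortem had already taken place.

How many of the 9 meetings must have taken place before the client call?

5

Directly stated before the client call: the all-hands, the planning session, and the post-mortem.
The budget sync reaches the client call via the budget sync → the all-hands → the client call.
The handoff reaches the client call via the handoff → the planning session → the client call.
No chain forces the retro (or any of the others) ahead of the client call.
That's the all-hands, the budget sync, the handoff, the planning session, and the post-mortem — 5 in all.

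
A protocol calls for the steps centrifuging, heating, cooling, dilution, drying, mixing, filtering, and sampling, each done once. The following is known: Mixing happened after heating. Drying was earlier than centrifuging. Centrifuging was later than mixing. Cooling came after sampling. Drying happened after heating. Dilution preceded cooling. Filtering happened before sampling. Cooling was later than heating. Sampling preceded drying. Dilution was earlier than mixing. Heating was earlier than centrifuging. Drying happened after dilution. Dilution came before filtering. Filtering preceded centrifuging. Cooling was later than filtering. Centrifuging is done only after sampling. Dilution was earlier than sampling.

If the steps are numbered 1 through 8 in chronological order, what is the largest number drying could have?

Drying must come before centrifuging — 1 step forced after it.
Everything else can be placed before drying in some valid order, so drying can sit as late as position 8 − 1 = 7.

7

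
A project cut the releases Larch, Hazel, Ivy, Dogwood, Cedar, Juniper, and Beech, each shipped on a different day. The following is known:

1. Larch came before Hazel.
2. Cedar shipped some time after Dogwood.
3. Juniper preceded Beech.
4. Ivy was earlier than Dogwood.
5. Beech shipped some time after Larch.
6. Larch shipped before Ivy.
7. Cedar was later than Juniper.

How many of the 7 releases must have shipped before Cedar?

4

Directly stated before Cedar: Dogwood and Juniper.
Ivy reaches Cedar via Ivy → Dogwood → Cedar.
Larch reaches Cedar via Larch → Ivy → Dogwood → Cedar.
No chain forces Hazel (or any of the others) ahead of Cedar.
That's Dogwood, Ivy, Juniper, and Larch — 4 in all.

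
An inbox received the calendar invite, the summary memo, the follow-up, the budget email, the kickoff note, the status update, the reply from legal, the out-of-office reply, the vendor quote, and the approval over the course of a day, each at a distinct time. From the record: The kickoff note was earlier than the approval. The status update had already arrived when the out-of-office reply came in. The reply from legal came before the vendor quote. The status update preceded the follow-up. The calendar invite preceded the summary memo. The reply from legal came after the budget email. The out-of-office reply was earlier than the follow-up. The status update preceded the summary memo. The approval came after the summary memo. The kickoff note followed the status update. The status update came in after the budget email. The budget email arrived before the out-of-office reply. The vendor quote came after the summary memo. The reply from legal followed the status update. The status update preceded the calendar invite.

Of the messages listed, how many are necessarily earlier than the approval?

Directly stated before the approval: the kickoff note and the summary memo.
The budget email reaches the approval via the budget email → the status update → the kickoff note → the approval.
The calendar invite reaches the approval via the calendar invite → the summary memo → the approval.
The status update reaches the approval via the status update → the kickoff note → the approval.
No chain forces the vendor quote (or any of the others) ahead of the approval.
That's the budget email, the calendar invite, the kickoff note, the status update, and the summary memo — 5 in all.

5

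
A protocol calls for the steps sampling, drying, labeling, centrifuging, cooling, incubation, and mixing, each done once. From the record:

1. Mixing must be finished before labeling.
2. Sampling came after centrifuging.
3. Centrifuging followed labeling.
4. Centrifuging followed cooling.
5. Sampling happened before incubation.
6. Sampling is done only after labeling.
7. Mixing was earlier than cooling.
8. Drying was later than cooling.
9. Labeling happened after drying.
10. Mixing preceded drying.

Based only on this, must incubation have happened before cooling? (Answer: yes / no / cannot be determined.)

no

Tracing the constraints gives cooling → centrifuging → sampling → incubation, so cooling must come before incubation.
That means incubation cannot be before cooling.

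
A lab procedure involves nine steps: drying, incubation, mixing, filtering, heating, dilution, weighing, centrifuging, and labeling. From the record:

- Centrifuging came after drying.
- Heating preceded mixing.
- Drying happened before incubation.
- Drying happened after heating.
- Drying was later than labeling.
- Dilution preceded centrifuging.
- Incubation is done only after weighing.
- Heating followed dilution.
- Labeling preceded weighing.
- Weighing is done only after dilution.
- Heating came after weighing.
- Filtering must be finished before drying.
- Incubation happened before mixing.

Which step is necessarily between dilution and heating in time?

weighing

Tracing the constraints gives dilution → weighing → heating, so weighing sits after dilution and before heating.
No other step is forced both after dilution and before heating.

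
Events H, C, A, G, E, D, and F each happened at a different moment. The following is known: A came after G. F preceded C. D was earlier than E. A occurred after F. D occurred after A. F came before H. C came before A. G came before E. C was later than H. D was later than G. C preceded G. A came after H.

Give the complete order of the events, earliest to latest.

The constraints fix every adjacent pair, so only one ordering works:
F → H → C → G → A → D → E.

F, H, C, G, A, D, E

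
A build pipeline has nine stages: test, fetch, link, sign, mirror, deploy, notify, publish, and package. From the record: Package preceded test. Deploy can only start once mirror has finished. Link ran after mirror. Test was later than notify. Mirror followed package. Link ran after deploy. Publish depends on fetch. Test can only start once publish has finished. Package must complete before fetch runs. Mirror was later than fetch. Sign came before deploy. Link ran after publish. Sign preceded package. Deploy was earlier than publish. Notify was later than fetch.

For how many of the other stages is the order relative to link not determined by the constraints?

2

Forced before link: deploy, fetch, mirror, package, publish, and sign.
That leaves notify and test with no forced order relative to link — 2.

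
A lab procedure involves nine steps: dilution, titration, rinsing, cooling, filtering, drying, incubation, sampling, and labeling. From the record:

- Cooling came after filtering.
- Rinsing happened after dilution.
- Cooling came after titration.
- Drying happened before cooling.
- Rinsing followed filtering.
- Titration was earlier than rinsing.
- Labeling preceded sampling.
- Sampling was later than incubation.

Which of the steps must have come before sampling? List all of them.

Directly stated before sampling: incubation and labeling.
No chain forces filtering (or any of the others) ahead of sampling.

incubation, labeling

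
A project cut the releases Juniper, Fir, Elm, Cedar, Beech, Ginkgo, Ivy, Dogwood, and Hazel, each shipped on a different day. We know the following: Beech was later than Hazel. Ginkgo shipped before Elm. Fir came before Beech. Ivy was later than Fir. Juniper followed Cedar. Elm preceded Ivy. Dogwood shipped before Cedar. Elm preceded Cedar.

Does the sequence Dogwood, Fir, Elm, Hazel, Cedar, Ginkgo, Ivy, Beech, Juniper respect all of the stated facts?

The constraints require Ginkgo before Elm, but in the proposed sequence Elm appears ahead of Ginkgo. That one violation is enough.

no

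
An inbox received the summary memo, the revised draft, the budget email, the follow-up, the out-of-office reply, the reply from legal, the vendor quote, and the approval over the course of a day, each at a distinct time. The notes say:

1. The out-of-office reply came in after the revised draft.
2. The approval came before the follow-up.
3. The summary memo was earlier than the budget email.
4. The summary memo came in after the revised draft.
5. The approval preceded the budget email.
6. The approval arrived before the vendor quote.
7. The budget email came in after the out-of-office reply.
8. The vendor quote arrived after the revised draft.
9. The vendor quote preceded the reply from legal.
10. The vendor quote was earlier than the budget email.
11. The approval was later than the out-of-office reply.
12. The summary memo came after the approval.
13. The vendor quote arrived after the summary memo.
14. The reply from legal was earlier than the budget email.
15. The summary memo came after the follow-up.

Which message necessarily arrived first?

the revised draft

The revised draft has a chain of constraints placing it before every other message, so the revised draft must be first.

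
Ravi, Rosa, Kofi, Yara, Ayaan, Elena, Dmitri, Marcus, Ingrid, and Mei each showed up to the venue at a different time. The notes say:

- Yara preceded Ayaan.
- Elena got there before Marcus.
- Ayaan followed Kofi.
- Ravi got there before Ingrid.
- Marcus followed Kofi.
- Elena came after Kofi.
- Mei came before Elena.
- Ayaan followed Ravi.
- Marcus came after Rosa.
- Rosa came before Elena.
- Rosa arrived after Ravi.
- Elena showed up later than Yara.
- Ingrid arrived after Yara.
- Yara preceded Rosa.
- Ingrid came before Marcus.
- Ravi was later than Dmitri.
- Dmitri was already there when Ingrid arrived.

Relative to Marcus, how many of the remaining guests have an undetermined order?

Forced before Marcus: Dmitri, Elena, Ingrid, Kofi, Mei, Ravi, Rosa, and Yara.
That leaves Ayaan with no forced order relative to Marcus — 1.

1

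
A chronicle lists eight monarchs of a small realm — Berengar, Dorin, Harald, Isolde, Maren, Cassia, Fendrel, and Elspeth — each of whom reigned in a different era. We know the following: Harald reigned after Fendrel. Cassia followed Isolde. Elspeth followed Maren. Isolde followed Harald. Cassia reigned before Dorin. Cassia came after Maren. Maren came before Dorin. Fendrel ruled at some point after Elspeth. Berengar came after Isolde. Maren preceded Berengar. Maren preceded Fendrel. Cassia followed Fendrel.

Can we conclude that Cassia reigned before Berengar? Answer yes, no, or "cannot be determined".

No chain of stated constraints runs from Cassia to Berengar, and none runs from Berengar to Cassia either.
So the relative order of Cassia and Berengar is not fixed by the given facts.

cannot be determined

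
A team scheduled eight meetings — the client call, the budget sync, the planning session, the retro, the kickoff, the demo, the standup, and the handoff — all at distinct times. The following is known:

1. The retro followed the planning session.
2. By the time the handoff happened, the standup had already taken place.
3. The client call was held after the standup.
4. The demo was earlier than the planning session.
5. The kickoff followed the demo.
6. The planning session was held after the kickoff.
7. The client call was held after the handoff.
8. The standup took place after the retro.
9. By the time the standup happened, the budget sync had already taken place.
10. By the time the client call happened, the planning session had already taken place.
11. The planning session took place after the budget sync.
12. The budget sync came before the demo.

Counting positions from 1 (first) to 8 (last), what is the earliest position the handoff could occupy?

The budget sync, the demo, the kickoff, the planning session, the retro, and the standup must all come before the handoff — 6 forced predecessors.
Nothing else is forced ahead of the handoff, so its earliest slot is position 6 + 1 = 7.

7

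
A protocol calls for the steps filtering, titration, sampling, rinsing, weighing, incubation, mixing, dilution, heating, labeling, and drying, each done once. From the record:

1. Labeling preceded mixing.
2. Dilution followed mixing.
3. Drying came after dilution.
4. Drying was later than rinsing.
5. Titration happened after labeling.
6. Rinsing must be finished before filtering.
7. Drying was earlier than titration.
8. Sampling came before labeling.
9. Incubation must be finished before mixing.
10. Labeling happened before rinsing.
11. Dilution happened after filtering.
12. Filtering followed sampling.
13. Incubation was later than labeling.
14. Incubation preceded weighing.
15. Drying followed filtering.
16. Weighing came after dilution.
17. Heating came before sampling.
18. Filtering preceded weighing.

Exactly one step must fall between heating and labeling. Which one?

sampling

Tracing the constraints gives heating → sampling → labeling, so sampling sits after heating and before labeling.
No other step is forced both after heating and before labeling.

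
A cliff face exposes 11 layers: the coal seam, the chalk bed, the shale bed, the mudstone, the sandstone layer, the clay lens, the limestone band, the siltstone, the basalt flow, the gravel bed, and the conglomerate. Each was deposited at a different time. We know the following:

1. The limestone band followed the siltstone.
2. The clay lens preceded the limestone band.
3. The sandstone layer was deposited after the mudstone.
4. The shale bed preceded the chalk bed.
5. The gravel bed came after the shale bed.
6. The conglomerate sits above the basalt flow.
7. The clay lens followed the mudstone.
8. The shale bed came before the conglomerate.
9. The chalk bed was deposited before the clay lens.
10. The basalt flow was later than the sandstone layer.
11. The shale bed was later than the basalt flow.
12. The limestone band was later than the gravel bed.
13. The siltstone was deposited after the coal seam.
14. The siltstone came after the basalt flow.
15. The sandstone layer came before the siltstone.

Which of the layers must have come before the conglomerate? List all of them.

the basalt flow, the mudstone, the sandstone layer, the shale bed

Directly stated before the conglomerate: the basalt flow and the shale bed.
The mudstone reaches the conglomerate via the mudstone → the sandstone layer → the basalt flow → the conglomerate.
The sandstone layer reaches the conglomerate via the sandstone layer → the basalt flow → the conglomerate.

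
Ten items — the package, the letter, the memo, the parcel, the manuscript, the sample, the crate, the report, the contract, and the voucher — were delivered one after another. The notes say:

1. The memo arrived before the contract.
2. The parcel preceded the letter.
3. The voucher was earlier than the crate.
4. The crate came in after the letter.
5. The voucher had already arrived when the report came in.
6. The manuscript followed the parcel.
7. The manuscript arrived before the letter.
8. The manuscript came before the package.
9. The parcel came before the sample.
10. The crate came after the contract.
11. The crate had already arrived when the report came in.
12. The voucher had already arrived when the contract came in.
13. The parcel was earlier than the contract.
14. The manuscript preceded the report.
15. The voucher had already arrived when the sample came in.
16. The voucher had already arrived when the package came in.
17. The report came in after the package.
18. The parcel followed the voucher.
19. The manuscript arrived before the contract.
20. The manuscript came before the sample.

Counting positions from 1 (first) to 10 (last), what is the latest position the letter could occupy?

The letter must come before the crate and the report — 2 items forced after it.
Everything else can be placed before the letter in some valid order, so the letter can sit as late as position 10 − 2 = 8.

8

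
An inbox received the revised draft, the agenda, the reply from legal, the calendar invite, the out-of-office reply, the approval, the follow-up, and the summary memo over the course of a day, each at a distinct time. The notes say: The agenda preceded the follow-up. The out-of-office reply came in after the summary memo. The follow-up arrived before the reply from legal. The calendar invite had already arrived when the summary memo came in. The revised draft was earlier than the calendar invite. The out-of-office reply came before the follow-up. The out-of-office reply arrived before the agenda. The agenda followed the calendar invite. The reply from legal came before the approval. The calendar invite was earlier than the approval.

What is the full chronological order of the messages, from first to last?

The constraints fix every adjacent pair, so only one ordering works:
the revised draft → the calendar invite → the summary memo → the out-of-office reply → the agenda → the follow-up → the reply from legal → the approval.

the revised draft, the calendar invite, the summary memo, the out-of-office reply, the agenda, the follow-up, the reply from legal, the approval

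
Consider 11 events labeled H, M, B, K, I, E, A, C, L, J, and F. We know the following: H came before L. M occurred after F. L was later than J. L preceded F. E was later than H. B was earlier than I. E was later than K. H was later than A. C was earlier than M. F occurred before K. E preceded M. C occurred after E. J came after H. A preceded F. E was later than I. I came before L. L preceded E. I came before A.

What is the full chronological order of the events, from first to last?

B, I, A, H, J, L, F, K, E, C, M

The constraints fix every adjacent pair, so only one ordering works:
B → I → A → H → J → L → F → K → E → C → M.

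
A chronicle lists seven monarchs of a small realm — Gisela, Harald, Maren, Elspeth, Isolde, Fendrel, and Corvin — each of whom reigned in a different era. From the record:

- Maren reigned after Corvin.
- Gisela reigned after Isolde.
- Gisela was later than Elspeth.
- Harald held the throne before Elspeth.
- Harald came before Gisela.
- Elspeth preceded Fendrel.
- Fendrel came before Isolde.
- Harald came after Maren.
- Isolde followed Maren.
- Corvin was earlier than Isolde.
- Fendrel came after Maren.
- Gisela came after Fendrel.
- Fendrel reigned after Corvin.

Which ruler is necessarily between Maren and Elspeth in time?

Tracing the constraints gives Maren → Harald → Elspeth, so Harald sits after Maren and before Elspeth.
No other ruler is forced both after Maren and before Elspeth.

Harald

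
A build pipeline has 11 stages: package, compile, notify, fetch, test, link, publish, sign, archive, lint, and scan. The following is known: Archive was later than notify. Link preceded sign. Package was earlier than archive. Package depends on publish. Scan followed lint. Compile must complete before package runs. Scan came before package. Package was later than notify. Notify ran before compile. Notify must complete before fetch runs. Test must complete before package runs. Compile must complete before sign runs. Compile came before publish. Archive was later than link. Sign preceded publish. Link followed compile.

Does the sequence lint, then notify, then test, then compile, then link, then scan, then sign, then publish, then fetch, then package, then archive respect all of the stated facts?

Check each stated constraint against the proposed order — e.g. notify is ahead of package; notify is ahead of archive. Every pair is in the required order; nothing is violated.

yes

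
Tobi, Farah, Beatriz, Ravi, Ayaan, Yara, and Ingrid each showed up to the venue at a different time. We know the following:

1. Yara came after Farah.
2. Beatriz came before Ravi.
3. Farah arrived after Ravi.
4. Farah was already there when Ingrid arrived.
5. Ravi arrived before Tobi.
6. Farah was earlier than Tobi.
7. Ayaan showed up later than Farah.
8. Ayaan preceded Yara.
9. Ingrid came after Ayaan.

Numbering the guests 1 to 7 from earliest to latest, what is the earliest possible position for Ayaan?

Beatriz, Farah, and Ravi must all come before Ayaan — 3 forced predecessors.
Nothing else is forced ahead of Ayaan, so their earliest slot is position 3 + 1 = 4.

4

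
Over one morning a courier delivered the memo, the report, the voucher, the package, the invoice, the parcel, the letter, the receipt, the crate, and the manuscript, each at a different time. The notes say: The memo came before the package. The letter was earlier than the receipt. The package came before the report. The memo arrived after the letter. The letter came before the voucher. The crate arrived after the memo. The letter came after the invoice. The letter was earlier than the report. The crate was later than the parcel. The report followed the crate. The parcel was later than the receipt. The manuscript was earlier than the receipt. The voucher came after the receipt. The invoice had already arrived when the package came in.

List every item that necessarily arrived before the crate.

Directly stated before the crate: the memo and the parcel.
The invoice reaches the crate via the invoice → the letter → the memo → the crate.
The letter reaches the crate via the letter → the memo → the crate.
The manuscript reaches the crate via the manuscript → the receipt → the parcel → the crate.
Likewise the receipt reaches the crate by chaining the stated constraints.

the invoice, the letter, the manuscript, the memo, the parcel, the receipt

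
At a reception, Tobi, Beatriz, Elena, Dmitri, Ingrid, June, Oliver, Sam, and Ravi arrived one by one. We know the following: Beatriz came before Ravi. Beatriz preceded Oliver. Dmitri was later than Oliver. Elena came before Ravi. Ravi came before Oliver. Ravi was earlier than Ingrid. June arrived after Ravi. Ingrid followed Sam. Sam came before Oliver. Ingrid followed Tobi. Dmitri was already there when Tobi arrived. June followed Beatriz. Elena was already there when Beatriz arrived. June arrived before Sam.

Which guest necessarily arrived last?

Ingrid

Every other guest has a chain of constraints placing them before Ingrid, so Ingrid is last.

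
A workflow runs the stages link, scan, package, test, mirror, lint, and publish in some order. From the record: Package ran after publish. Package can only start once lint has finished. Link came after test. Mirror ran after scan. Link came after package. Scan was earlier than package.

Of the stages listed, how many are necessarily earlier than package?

Directly stated before package: lint, publish, and scan.
That's lint, publish, and scan — 3 in all.

3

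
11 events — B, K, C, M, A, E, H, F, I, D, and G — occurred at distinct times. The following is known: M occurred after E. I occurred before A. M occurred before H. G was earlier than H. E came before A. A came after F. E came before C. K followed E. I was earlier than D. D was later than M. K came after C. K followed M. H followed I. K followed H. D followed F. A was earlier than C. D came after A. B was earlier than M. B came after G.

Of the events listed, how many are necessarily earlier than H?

Directly stated before H: G, I, and M.
B reaches H via B → M → H.
E reaches H via E → M → H.
No chain forces A (or any of the others) ahead of H.
That's B, E, G, I, and M — 5 in all.

5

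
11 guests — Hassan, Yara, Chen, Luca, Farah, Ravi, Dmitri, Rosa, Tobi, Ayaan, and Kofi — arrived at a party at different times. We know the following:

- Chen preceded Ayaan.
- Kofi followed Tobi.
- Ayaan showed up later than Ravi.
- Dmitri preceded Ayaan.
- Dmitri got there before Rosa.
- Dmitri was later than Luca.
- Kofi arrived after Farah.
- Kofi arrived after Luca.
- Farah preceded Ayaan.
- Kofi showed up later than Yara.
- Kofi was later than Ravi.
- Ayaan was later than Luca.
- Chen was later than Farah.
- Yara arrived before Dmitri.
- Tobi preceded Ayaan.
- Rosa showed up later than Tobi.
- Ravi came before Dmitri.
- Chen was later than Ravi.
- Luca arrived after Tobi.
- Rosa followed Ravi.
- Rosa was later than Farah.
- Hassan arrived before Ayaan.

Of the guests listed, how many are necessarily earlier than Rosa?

Directly stated before Rosa: Dmitri, Farah, Ravi, and Tobi.
Luca reaches Rosa via Luca → Dmitri → Rosa.
Yara reaches Rosa via Yara → Dmitri → Rosa.
That's Dmitri, Farah, Luca, Ravi, Tobi, and Yara — 6 in all.

6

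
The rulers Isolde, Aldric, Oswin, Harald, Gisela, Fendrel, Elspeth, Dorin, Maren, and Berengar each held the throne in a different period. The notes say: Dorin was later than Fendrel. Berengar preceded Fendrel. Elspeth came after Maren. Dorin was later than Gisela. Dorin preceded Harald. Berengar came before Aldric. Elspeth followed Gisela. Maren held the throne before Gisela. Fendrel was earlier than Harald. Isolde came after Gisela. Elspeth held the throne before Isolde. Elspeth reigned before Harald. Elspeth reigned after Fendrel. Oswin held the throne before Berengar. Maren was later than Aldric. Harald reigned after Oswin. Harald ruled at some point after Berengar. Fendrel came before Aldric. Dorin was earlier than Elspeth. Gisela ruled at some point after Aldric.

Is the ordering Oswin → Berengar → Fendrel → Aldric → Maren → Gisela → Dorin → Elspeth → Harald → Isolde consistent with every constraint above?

Check each stated constraint against the proposed order — e.g. Berengar is ahead of Harald; Oswin is ahead of Harald. Every pair is in the required order; nothing is violated.

yes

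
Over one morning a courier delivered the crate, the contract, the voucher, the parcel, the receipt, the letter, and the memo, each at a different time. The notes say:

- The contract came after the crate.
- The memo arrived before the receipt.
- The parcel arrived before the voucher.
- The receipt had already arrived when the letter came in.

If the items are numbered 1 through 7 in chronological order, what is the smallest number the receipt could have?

2

The memo must come before the receipt — 1 forced predecessor.
Nothing else is forced ahead of the receipt, so its earliest slot is position 1 + 1 = 2.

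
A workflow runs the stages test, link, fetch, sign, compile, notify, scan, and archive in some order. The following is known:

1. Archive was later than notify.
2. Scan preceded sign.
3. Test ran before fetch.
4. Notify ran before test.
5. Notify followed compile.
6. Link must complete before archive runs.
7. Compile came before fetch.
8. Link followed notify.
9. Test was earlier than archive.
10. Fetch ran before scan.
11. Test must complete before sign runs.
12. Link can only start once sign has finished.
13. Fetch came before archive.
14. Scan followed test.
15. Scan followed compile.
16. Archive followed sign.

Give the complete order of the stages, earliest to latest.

compile, notify, test, fetch, scan, sign, link, archive

The constraints fix every adjacent pair, so only one ordering works:
compile → notify → test → fetch → scan → sign → link → archive.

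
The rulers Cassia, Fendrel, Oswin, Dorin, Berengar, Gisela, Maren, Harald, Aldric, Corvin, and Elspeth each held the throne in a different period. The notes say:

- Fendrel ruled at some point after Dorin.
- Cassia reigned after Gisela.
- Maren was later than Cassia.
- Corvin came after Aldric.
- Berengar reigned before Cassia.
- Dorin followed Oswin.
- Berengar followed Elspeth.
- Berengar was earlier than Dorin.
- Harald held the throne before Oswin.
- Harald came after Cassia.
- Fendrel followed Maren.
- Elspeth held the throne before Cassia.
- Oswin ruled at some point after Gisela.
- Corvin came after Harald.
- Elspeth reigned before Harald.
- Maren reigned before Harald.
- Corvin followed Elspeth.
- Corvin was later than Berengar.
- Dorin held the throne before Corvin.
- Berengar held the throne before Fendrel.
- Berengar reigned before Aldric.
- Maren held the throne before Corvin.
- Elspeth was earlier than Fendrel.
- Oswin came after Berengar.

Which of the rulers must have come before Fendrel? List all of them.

Berengar, Cassia, Dorin, Elspeth, Gisela, Harald, Maren, Oswin

Directly stated before Fendrel: Berengar, Dorin, Elspeth, and Maren.
Cassia reaches Fendrel via Cassia → Maren → Fendrel.
Gisela reaches Fendrel via Gisela → Cassia → Maren → Fendrel.
Harald reaches Fendrel via Harald → Oswin → Dorin → Fendrel.
Likewise Oswin reaches Fendrel by chaining the stated constraints.
No chain forces Corvin (or any of the others) ahead of Fendrel.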